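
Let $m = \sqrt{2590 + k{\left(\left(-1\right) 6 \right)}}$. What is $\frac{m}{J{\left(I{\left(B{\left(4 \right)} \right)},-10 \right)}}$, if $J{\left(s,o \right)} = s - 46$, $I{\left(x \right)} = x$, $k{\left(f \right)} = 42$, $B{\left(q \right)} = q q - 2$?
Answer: $- \frac{\sqrt{658}}{16} \approx -1.6032$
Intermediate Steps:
$B{\left(q \right)} = -2 + q^{2}$ ($B{\left(q \right)} = q^{2} - 2 = -2 + q^{2}$)
$m = 2 \sqrt{658}$ ($m = \sqrt{2590 + 42} = \sqrt{2632} = 2 \sqrt{658} \approx 51.303$)
$J{\left(s,o \right)} = -46 + s$
$\frac{m}{J{\left(I{\left(B{\left(4 \right)} \right)},-10 \right)}} = \frac{2 \sqrt{658}}{-46 - \left(2 - 4^{2}\right)} = \frac{2 \sqrt{658}}{-46 + \left(-2 + 16\right)} = \frac{2 \sqrt{658}}{-46 + 14} = \frac{2 \sqrt{658}}{-32} = 2 \sqrt{658} \left(- \frac{1}{32}\right) = - \frac{\sqrt{658}}{16}$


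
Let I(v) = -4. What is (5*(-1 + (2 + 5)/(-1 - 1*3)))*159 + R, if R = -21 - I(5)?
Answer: -8813/4 ≈ -2203.3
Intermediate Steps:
R = -17 (R = -21 - 1*(-4) = -21 + 4 = -17)
(5*(-1 + (2 + 5)/(-1 - 1*3)))*159 + R = (5*(-1 + (2 + 5)/(-1 - 1*3)))*159 - 17 = (5*(-1 + 7/(-1 - 3)))*159 - 17 = (5*(-1 + 7/(-4)))*159 - 17 = (5*(-1 + 7*(-¼)))*159 - 17 = (5*(-1 - 7/4))*159 - 17 = (5*(-11/4))*159 - 17 = -55/4*159 - 17 = -8745/4 - 17 = -8813/4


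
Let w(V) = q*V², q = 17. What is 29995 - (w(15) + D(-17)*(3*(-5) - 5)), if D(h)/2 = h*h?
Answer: 37730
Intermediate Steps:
D(h) = 2*h² (D(h) = 2*(h*h) = 2*h²)
w(V) = 17*V²
29995 - (w(15) + D(-17)*(3*(-5) - 5)) = 29995 - (17*15² + (2*(-17)²)*(3*(-5) - 5)) = 29995 - (17*225 + (2*289)*(-15 - 5)) = 29995 - (3825 + 578*(-20)) = 29995 - (3825 - 11560) = 29995 - 1*(-7735) = 29995 + 7735 = 37730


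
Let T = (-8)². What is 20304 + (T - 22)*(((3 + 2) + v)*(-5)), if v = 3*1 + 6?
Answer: 17364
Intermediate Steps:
v = 9 (v = 3 + 6 = 9)
T = 64
20304 + (T - 22)*(((3 + 2) + v)*(-5)) = 20304 + (64 - 22)*(((3 + 2) + 9)*(-5)) = 20304 + 42*((5 + 9)*(-5)) = 20304 + 42*(14*(-5)) = 20304 + 42*(-70) = 20304 - 2940 = 17364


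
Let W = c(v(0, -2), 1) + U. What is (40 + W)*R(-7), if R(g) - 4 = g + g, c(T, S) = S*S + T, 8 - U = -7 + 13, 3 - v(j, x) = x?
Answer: -480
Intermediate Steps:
v(j, x) = 3 - x
U = 2 (U = 8 - (-7 + 13) = 8 - 1*6 = 8 - 6 = 2)
c(T, S) = T + S² (c(T, S) = S² + T = T + S²)
W = 8 (W = ((3 - 1*(-2)) + 1²) + 2 = ((3 + 2) + 1) + 2 = (5 + 1) + 2 = 6 + 2 = 8)
R(g) = 4 + 2*g (R(g) = 4 + (g + g) = 4 + 2*g)
(40 + W)*R(-7) = (40 + 8)*(4 + 2*(-7)) = 48*(4 - 14) = 48*(-10) = -480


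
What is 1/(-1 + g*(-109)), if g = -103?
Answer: 1/11226 ≈ 8.9079e-5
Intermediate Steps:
1/(-1 + g*(-109)) = 1/(-1 - 103*(-109)) = 1/(-1 + 11227) = 1/11226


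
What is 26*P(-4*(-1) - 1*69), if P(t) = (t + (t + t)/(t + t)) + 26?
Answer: -988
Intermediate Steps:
P(t) = 27 + t (P(t) = (t + (2*t)/((2*t))) + 26 = (t + (2*t)*(1/(2*t))) + 26 = (t + 1) + 26 = (1 + t) + 26 = 27 + t)
26*P(-4*(-1) - 1*69) = 26*(27 + (-4*(-1) - 1*69)) = 26*(27 + (4 - 69)) = 26*(27 - 65) = 26*(-38) = -988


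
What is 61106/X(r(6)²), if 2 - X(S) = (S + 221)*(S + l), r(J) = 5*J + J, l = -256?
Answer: -30553/788839 ≈ -0.038732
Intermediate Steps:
r(J) = 6*J
X(S) = 2 - (-256 + S)*(221 + S) (X(S) = 2 - (S + 221)*(S - 256) = 2 - (221 + S)*(-256 + S) = 2 - (-256 + S)*(221 + S))
61106/X(r(6)²) = 61106/(56578 - ((6*6)²)² + 35*(6*6)²) = 61106/(56578 - (36²)² + 35*36²) = 61106/(56578 - 1*1296² + 35*1296) = 61106/(56578 - 1*1679616 + 45360) = 61106/(56578 - 1679616 + 45360) = 61106/(-1577678) = 61106*(-1/1577678) = -30553/788839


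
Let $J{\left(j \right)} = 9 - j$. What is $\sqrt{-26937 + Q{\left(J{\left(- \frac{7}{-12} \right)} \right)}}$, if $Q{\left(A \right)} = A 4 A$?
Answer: $\frac{i \sqrt{959531}}{6} \approx 163.26 i$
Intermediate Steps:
$Q{\left(A \right)} = 4 A^{2}$ ($Q{\left(A \right)} = 4 A A = 4 A^{2}$)
$\sqrt{-26937 + Q{\left(J{\left(- \frac{7}{-12} \right)} \right)}} = \sqrt{-26937 + 4 \left(9 - - \frac{7}{-12}\right)^{2}} = \sqrt{-26937 + 4 \left(9 - \left(-7\right) \left(- \frac{1}{12}\right)\right)^{2}} = \sqrt{-26937 + 4 \left(9 - \frac{7}{12}\right)^{2}} = \sqrt{-26937 + 4 \left(\frac{101}{12}\right)^{2}} = \sqrt{-26937 + 4 \cdot \frac{10201}{144}} = \sqrt{-26937 + \frac{10201}{36}} = \sqrt{- \frac{959531}{36}} = \frac{i \sqrt{959531}}{6}$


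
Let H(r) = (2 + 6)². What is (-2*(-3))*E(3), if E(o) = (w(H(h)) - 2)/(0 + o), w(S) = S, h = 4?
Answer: 124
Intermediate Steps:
H(r) = 64 (H(r) = 8² = 64)
E(o) = 62/o (E(o) = (64 - 2)/(0 + o) = 62/o)
(-2*(-3))*E(3) = (-2*(-3))*(62/3) = 6*(62*(⅓)) = 6*(62/3) = 124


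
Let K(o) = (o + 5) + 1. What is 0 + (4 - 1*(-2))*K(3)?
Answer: 54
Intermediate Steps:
K(o) = 6 + o (K(o) = (5 + o) + 1 = 6 + o)
0 + (4 - 1*(-2))*K(3) = 0 + (4 - 1*(-2))*(6 + 3) = 0 + (4 + 2)*9 = 0 + 6*9 = 0 + 54 = 54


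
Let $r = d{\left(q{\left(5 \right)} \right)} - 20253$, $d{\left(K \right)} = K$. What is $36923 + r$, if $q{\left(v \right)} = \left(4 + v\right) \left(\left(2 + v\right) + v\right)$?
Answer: $16778$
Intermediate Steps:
$q{\left(v \right)} = \left(2 + 2 v\right) \left(4 + v\right)$ ($q{\left(v \right)} = \left(4 + v\right) \left(2 + 2 v\right) = \left(2 + 2 v\right) \left(4 + v\right)$)
$r = -20145$ ($r = \left(8 + 2 \cdot 5^{2} + 10 \cdot 5\right) - 20253 = \left(8 + 2 \cdot 25 + 50\right) - 20253 = \left(8 + 50 + 50\right) - 20253 = 108 - 20253 = -20145$)
$36923 + r = 36923 - 20145 = 16778$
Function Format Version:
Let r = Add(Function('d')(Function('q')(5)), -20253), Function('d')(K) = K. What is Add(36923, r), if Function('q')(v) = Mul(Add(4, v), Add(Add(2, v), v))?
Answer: 16778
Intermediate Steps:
Function('q')(v) = Mul(Add(2, Mul(2, v)), Add(4, v)) (Function('q')(v) = Mul(Add(4, v), Add(2, Mul(2, v))) = Mul(Add(2, Mul(2, v)), Add(4, v)))
r = -20145 (r = Add(Add(8, Mul(2, Pow(5, 2)), Mul(10, 5)), -20253) = Add(Add(8, Mul(2, 25), 50), -20253) = Add(Add(8, 50, 50), -20253) = Add(108, -20253) = -20145)
Add(36923, r) = Add(36923, -20145) = 16778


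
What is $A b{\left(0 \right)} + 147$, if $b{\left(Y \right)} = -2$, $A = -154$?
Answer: $455$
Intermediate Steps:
$A b{\left(0 \right)} + 147 = \left(-154\right) \left(-2\right) + 147 = 308 + 147 = 455$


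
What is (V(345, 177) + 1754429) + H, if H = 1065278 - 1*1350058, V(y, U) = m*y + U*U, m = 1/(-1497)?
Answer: 748987907/499 ≈ 1.5010e+6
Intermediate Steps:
m = -1/1497 ≈ -0.00066800
V(y, U) = U² - y/1497 (V(y, U) = -y/1497 + U*U = -y/1497 + U² = U² - y/1497)
H = -284780 (H = 1065278 - 1350058 = -284780)
(V(345, 177) + 1754429) + H = ((177² - 1/1497*345) + 1754429) - 284780 = ((31329 - 115/499) + 1754429) - 284780 = (15633056/499 + 1754429) - 284780 = 891093127/499 - 284780 = 748987907/499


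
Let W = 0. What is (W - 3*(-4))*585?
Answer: 7020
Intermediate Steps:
(W - 3*(-4))*585 = (0 - 3*(-4))*585 = (0 + 12)*585 = 12*585 = 7020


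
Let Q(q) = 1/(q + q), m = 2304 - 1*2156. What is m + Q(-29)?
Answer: 8583/58 ≈ 147.98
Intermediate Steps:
m = 148 (m = 2304 - 2156 = 148)
Q(q) = 1/(2*q)
m + Q(-29) = 148 + (½)/(-29) = 148 + (½)*(-1/29) = 148 - 1/58 = 8583/58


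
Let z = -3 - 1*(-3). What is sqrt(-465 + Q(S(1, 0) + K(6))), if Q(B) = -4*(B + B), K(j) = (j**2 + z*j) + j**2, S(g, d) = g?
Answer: I*sqrt(1049) ≈ 32.388*I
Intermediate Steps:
z = 0 (z = -3 + 3 = 0)
K(j) = 2*j**2 (K(j) = (j**2 + 0*j) + j**2 = (j**2 + 0) + j**2 = j**2 + j**2 = 2*j**2)
Q(B) = -8*B
sqrt(-465 + Q(S(1, 0) + K(6))) = sqrt(-465 - 8*(1 + 2*6**2)) = sqrt(-465 - 8*(1 + 2*36)) = sqrt(-465 - 8*(1 + 72)) = sqrt(-465 - 8*73) = sqrt(-465 - 584) = sqrt(-1049) = I*sqrt(1049)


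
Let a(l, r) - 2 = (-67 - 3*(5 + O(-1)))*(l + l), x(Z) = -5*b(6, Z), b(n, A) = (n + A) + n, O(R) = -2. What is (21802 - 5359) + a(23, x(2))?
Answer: 12949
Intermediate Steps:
b(n, A) = A + 2*n (b(n, A) = (A + n) + n = A + 2*n)
x(Z) = -60 - 5*Z (x(Z) = -5*(Z + 2*6) = -5*(Z + 12) = -5*(12 + Z) = -60 - 5*Z)
a(l, r) = 2 - 152*l (a(l, r) = 2 + (-67 - 3*(5 - 2))*(l + l) = 2 + (-67 - 3*3)*(2*l) = 2 + (-67 - 9)*(2*l) = 2 - 152*l)
(21802 - 5359) + a(23, x(2)) = (21802 - 5359) + (2 - 152*23) = 16443 + (2 - 3496) = 16443 - 3494 = 12949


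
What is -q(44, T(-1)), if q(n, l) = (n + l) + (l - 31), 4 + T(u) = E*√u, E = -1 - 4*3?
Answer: -5 + 26*I ≈ -5.0 + 26.0*I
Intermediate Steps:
E = -13 (E = -1 - 12 = -13)
T(u) = -4 - 13*√u
q(n, l) = -31 + n + 2*l (q(n, l) = (l + n) + (-31 + l) = -31 + n + 2*l)
-q(44, T(-1)) = -(-31 + 44 + 2*(-4 - 13*I)) = -(-31 + 44 + (-8 - 26*I)) = -(5 - 26*I) = -5 + 26*I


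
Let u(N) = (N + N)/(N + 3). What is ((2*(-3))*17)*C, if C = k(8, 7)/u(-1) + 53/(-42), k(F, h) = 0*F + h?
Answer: 5899/7 ≈ 842.71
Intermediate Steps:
u(N) = 2*N/(3 + N) (u(N) = (2*N)/(3 + N) = 2*N/(3 + N))
k(F, h) = h (k(F, h) = 0 + h = h)
C = -347/42 (C = 7/((2*(-1)/(3 - 1))) + 53/(-42) = 7/((2*(-1)/2)) + 53*(-1/42) = 7/((2*(-1)*(1/2))) - 53/42 = 7/(-1) - 53/42 = 7*(-1) - 53/42 = -7 - 53/42 = -347/42 ≈ -8.2619)
((2*(-3))*17)*C = ((2*(-3))*17)*(-347/42) = -6*17*(-347/42) = -102*(-347/42) = 5899/7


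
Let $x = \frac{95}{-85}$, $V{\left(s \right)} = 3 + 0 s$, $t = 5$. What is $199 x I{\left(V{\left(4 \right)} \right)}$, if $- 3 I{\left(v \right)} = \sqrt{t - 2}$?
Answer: $\frac{3781 \sqrt{3}}{51} \approx 128.41$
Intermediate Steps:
$V{\left(s \right)} = 3$ ($V{\left(s \right)} = 3 + 0 = 3$)
$x = - \frac{19}{17}$ ($x = 95 \left(- \frac{1}{85}\right) = - \frac{19}{17} \approx -1.1176$)
$I{\left(v \right)} = - \frac{\sqrt{3}}{3}$ ($I{\left(v \right)} = - \frac{\sqrt{5 - 2}}{3} = - \frac{\sqrt{3}}{3}$)
$199 x I{\left(V{\left(4 \right)} \right)} = 199 \left(- \frac{19}{17}\right) \left(- \frac{\sqrt{3}}{3}\right) = - \frac{3781 \left(- \frac{\sqrt{3}}{3}\right)}{17} = \frac{3781 \sqrt{3}}{51}$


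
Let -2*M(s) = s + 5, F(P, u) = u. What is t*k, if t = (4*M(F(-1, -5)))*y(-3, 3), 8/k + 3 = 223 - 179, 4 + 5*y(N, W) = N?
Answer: 0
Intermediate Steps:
M(s) = -5/2 - s/2 (M(s) = -(s + 5)/2 = -(5 + s)/2 = -5/2 - s/2)
y(N, W) = -4/5 + N/5
k = 8/41 (k = 8/(-3 + (223 - 179)) = 8/(-3 + 44) = 8/41 ≈ 0.19512)
t = 0 (t = (4*(-5/2 - 1/2*(-5)))*(-4/5 + (1/5)*(-3)) = (4*(-5/2 + 5/2))*(-4/5 - 3/5) = (4*0)*(-7/5) = 0*(-7/5) = 0)
t*k = 0*(8/41) = 0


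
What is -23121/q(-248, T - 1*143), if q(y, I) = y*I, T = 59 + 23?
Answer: -23121/15128 ≈ -1.5284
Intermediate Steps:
T = 82
q(y, I) = I*y
-23121/q(-248, T - 1*143) = -23121*(-1/(248*(82 - 1*143))) = -23121*(-1/(248*(82 - 143))) = -23121/((-61*(-248))) = -23121/15128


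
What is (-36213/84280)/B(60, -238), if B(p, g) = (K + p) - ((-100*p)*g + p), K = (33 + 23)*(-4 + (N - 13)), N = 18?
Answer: 36213/120347120320 ≈ 3.0090e-7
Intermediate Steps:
K = 56 (K = (33 + 23)*(-4 + (18 - 13)) = 56*(-4 + 5) = 56*1 = 56)
B(p, g) = 56 + 100*g*p (B(p, g) = (56 + p) - ((-100*p)*g + p) = (56 + p) - (-100*g*p + p) = (56 + p) - (p - 100*g*p) = (56 + p) + (-p + 100*g*p) = 56 + 100*g*p)
(-36213/84280)/B(60, -238) = (-36213/84280)/(56 + 100*(-238)*60) = (-36213*1/84280)/(56 - 1428000) = -36213/84280/(-1427944) = -36213/84280*(-1/1427944) = 36213/120347120320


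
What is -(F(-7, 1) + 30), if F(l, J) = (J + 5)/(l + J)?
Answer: -29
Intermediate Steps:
F(l, J) = (5 + J)/(J + l)
-(F(-7, 1) + 30) = -((5 + 1)/(1 - 7) + 30) = -(6/(-6) + 30) = -(-⅙*6 + 30) = -(-1 + 30) = -1*29 = -29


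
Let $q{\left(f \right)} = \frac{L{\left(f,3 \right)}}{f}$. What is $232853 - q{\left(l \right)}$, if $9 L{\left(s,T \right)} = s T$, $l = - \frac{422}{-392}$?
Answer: $\frac{698558}{3} \approx 2.3285 \cdot 10^{5}$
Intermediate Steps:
$l = \frac{211}{196}$ ($l = \left(-422\right) \left(- \frac{1}{392}\right) = \frac{211}{196} \approx 1.0765$)
$L{\left(s,T \right)} = \frac{T s}{9}$ ($L{\left(s,T \right)} = \frac{s T}{9} = \frac{T s}{9}$)
$q{\left(f \right)} = \frac{1}{3}$ ($q{\left(f \right)} = \frac{\frac{1}{9} \cdot 3 f}{f} = \frac{\frac{1}{3} f}{f} = \frac{1}{3}$)
$232853 - q{\left(l \right)} = 232853 - \frac{1}{3} = \frac{698558}{3}$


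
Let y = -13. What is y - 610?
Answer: -623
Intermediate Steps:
y - 610 = -13 - 610 = -623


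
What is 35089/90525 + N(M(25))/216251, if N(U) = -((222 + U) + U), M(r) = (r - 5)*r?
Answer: 7477409789/19576121775 ≈ 0.38197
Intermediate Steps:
M(r) = r*(-5 + r) (M(r) = (-5 + r)*r = r*(-5 + r))
N(U) = -222 - 2*U (N(U) = -(222 + 2*U) = -222 - 2*U)
35089/90525 + N(M(25))/216251 = 35089/90525 + (-222 - 50*(-5 + 25))/216251 = 35089*(1/90525) + (-222 - 50*20)*(1/216251) = 35089/90525 + (-222 - 2*500)*(1/216251) = 35089/90525 + (-222 - 1000)*(1/216251) = 35089/90525 - 1222*1/216251 = 35089/90525 - 1222/216251 = 7477409789/19576121775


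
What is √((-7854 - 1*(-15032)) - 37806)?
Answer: 2*I*√7657 ≈ 175.01*I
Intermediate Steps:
√((-7854 - 1*(-15032)) - 37806) = √((-7854 + 15032) - 37806) = √(7178 - 37806) = √(-30628) = 2*I*√7657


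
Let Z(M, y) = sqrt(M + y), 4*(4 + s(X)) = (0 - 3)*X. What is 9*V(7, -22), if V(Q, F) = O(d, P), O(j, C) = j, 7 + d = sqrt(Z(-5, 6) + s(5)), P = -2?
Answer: -63 + 27*I*sqrt(3)/2 ≈ -63.0 + 23.383*I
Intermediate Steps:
s(X) = -4 - 3*X/4 (s(X) = -4 + ((0 - 3)*X)/4 = -4 + (-3*X)/4 = -4 - 3*X/4)
d = -7 + 3*I*sqrt(3)/2 (d = -7 + sqrt(sqrt(-5 + 6) + (-4 - 3/4*5)) = -7 + sqrt(sqrt(1) + (-4 - 15/4)) = -7 + sqrt(1 - 31/4) = -7 + sqrt(-27/4) = -7 + 3*I*sqrt(3)/2 ≈ -7.0 + 2.5981*I)
V(Q, F) = -7 + 3*I*sqrt(3)/2
9*V(7, -22) = 9*(-7 + 3*I*sqrt(3)/2) = -63 + 27*I*sqrt(3)/2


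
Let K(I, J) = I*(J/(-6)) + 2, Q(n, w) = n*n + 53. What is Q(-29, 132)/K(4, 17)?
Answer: -1341/14 ≈ -95.786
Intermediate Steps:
Q(n, w) = 53 + n² (Q(n, w) = n² + 53 = 53 + n²)
K(I, J) = 2 - I*J/6 (K(I, J) = I*(J*(-⅙)) + 2 = I*(-J/6) + 2 = -I*J/6 + 2 = 2 - I*J/6)
Q(-29, 132)/K(4, 17) = (53 + (-29)²)/(2 - ⅙*4*17) = (53 + 841)/(2 - 34/3) = 894/(-28/3) = 894*(-3/28) = -1341/14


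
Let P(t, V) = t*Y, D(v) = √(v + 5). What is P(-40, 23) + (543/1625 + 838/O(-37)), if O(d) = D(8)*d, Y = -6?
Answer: 390543/1625 - 838*√13/481 ≈ 234.05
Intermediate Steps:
D(v) = √(5 + v)
O(d) = d*√13 (O(d) = √(5 + 8)*d = √13*d = d*√13)
P(t, V) = -6*t (P(t, V) = t*(-6) = -6*t)
P(-40, 23) + (543/1625 + 838/O(-37)) = -6*(-40) + (543/1625 + 838/((-37*√13))) = 240 + (543*(1/1625) + 838*(-√13/481)) = 240 + (543/1625 - 838*√13/481) = 390543/1625 - 838*√13/481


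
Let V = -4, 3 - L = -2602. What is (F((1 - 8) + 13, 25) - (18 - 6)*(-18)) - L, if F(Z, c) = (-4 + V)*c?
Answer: -2589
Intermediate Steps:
L = 2605 (L = 3 - 1*(-2602) = 3 + 2602 = 2605)
F(Z, c) = -8*c (F(Z, c) = (-4 - 4)*c = -8*c)
(F((1 - 8) + 13, 25) - (18 - 6)*(-18)) - L = (-8*25 - (18 - 6)*(-18)) - 1*2605 = (-200 - 12*(-18)) - 2605 = (-200 - 1*(-216)) - 2605 = (-200 + 216) - 2605 = 16 - 2605 = -2589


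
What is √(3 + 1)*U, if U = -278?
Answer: -556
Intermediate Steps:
√(3 + 1)*U = √(3 + 1)*(-278) = √4*(-278) = 2*(-278) = -556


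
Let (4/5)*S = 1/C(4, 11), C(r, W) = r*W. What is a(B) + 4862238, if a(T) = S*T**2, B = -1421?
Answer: 865850093/176 ≈ 4.9196e+6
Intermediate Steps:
C(r, W) = W*r
S = 5/176 (S = 5/(4*((11*4))) = (5/4)/44 = (5/4)*(1/44) = 5/176 ≈ 0.028409)
a(T) = 5*T**2/176
a(B) + 4862238 = (5/176)*(-1421)**2 + 4862238 = (5/176)*2019241 + 4862238 = 10096205/176 + 4862238 = 865850093/176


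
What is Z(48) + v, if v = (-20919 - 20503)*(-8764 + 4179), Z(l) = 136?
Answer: 189920006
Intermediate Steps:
v = 189919870 (v = -41422*(-4585) = 189919870)
Z(48) + v = 136 + 189919870 = 189920006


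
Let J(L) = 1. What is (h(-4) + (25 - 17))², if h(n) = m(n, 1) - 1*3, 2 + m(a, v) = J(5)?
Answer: 16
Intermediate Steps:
m(a, v) = -1 (m(a, v) = -2 + 1 = -1)
h(n) = -4 (h(n) = -1 - 1*3 = -1 - 3 = -4)
(h(-4) + (25 - 17))² = (-4 + (25 - 17))² = (-4 + 8)² = 4² = 16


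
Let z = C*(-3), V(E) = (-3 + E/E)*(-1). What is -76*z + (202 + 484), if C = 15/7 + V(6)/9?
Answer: 25730/21 ≈ 1225.2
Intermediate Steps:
V(E) = 2 (V(E) = (-3 + 1)*(-1) = -2*(-1) = 2)
C = 149/63 (C = 15/7 + 2/9 = 149/63 ≈ 2.3651)
z = -149/21 (z = (149/63)*(-3) = -149/21 ≈ -7.0952)
-76*z + (202 + 484) = -76*(-149/21) + (202 + 484) = 11324/21 + 686 = 25730/21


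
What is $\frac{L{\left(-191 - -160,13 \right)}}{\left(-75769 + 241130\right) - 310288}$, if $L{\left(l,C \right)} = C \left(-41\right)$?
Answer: $\frac{533}{144927} \approx 0.0036777$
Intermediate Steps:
$L{\left(l,C \right)} = - 41 C$
$\frac{L{\left(-191 - -160,13 \right)}}{\left(-75769 + 241130\right) - 310288} = \frac{\left(-41\right) 13}{\left(-75769 + 241130\right) - 310288} = - \frac{533}{165361 - 310288} = - \frac{533}{-144927} = \left(-533\right) \left(- \frac{1}{144927}\right) = \frac{533}{144927}$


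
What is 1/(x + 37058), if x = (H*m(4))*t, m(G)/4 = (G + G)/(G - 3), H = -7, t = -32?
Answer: 1/44226 ≈ 2.2611e-5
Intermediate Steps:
m(G) = 8*G/(-3 + G) (m(G) = 4*((G + G)/(G - 3)) = 4*((2*G)/(-3 + G)) = 4*(2*G/(-3 + G)) = 8*G/(-3 + G))
x = 7168 (x = -56*4/(-3 + 4)*(-32) = -56*4/1*(-32) = -56*4*(-32) = -7*32*(-32) = -224*(-32) = 7168)
1/(x + 37058) = 1/(7168 + 37058) = 1/44226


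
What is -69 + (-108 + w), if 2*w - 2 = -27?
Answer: -379/2 ≈ -189.50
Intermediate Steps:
w = -25/2 (w = 1 + (½)*(-27) = 1 - 27/2 = -25/2 ≈ -12.500)
-69 + (-108 + w) = -69 + (-108 - 25/2) = -69 - 241/2 = -379/2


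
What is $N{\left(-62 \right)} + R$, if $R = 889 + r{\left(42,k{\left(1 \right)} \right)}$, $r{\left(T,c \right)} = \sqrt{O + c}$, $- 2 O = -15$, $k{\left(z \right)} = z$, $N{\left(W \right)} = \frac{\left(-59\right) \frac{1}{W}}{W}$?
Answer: $\frac{3417257}{3844} + \frac{\sqrt{34}}{2} \approx 891.9$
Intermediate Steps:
$N{\left(W \right)} = - \frac{59}{W^{2}}$
$O = \frac{15}{2}$ ($O = \left(- \frac{1}{2}\right) \left(-15\right) = \frac{15}{2} \approx 7.5$)
$r{\left(T,c \right)} = \sqrt{\frac{15}{2} + c}$
$R = 889 + \frac{\sqrt{34}}{2}$ ($R = 889 + \frac{\sqrt{30 + 4 \cdot 1}}{2} = 889 + \frac{\sqrt{30 + 4}}{2} = 889 + \frac{\sqrt{34}}{2} \approx 891.92$)
$N{\left(-62 \right)} + R = - \frac{59}{3844} + \left(889 + \frac{\sqrt{34}}{2}\right) = \frac{3417257}{3844} + \frac{\sqrt{34}}{2}$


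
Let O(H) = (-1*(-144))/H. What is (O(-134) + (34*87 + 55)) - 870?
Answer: 143509/67 ≈ 2141.9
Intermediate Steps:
O(H) = 144/H
(O(-134) + (34*87 + 55)) - 870 = (144/(-134) + (34*87 + 55)) - 870 = (144*(-1/134) + (2958 + 55)) - 870 = (-72/67 + 3013) - 870 = 201799/67 - 870 = 143509/67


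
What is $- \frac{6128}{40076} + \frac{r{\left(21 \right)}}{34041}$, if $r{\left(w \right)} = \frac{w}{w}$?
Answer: $- \frac{52140793}{341056779} \approx -0.15288$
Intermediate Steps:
$r{\left(w \right)} = 1$
$- \frac{6128}{40076} + \frac{r{\left(21 \right)}}{34041} = - \frac{6128}{40076} + 1 \cdot \frac{1}{34041} = \left(-6128\right) \frac{1}{40076} + 1 \cdot \frac{1}{34041} = - \frac{1532}{10019} + \frac{1}{34041} = - \frac{52140793}{341056779}$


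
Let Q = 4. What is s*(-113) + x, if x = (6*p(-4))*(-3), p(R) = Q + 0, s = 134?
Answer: -15214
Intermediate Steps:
p(R) = 4 (p(R) = 4 + 0 = 4)
x = -72 (x = (6*4)*(-3) = 24*(-3) = -72)
s*(-113) + x = 134*(-113) - 72 = -15142 - 72 = -15214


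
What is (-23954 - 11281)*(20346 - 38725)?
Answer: 647584065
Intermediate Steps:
(-23954 - 11281)*(20346 - 38725) = -35235*(-18379) = 647584065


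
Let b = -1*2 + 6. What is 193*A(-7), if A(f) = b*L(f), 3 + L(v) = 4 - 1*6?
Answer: -3860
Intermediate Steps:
L(v) = -5 (L(v) = -3 + (4 - 1*6) = -3 + (4 - 6) = -3 - 2 = -5)
b = 4 (b = -2 + 6 = 4)
A(f) = -20 (A(f) = 4*(-5) = -20)
193*A(-7) = 193*(-20) = -3860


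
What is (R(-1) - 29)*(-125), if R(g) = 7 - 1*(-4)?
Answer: 2250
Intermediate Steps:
R(g) = 11 (R(g) = 7 + 4 = 11)
(R(-1) - 29)*(-125) = (11 - 29)*(-125) = -18*(-125) = 2250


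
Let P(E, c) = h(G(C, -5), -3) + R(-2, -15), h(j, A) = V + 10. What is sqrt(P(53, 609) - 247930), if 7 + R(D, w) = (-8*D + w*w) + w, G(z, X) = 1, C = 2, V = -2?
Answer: I*sqrt(247703) ≈ 497.7*I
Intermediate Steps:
R(D, w) = -7 + w + w**2 - 8*D (R(D, w) = -7 + ((-8*D + w*w) + w) = -7 + ((-8*D + w**2) + w) = -7 + ((w**2 - 8*D) + w) = -7 + (w + w**2 - 8*D) = -7 + w + w**2 - 8*D)
h(j, A) = 8 (h(j, A) = -2 + 10 = 8)
P(E, c) = 227 (P(E, c) = 8 + (-7 - 15 + (-15)**2 - 8*(-2)) = 8 + (-7 - 15 + 225 + 16) = 8 + 219 = 227)
sqrt(P(53, 609) - 247930) = sqrt(227 - 247930) = sqrt(-247703) = I*sqrt(247703)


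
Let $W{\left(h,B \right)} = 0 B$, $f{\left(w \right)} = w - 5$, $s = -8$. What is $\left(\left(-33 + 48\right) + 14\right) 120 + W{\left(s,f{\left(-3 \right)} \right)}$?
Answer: $3480$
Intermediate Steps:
$f{\left(w \right)} = -5 + w$
$W{\left(h,B \right)} = 0$
$\left(\left(-33 + 48\right) + 14\right) 120 + W{\left(s,f{\left(-3 \right)} \right)} = \left(\left(-33 + 48\right) + 14\right) 120 + 0 = \left(15 + 14\right) 120 + 0 = 29 \cdot 120 + 0 = 3480 + 0 = 3480$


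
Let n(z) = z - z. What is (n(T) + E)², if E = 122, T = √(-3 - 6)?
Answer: 14884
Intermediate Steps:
T = 3*I (T = √(-9) = 3*I ≈ 3.0*I)
n(z) = 0
(n(T) + E)² = (0 + 122)² = 122² = 14884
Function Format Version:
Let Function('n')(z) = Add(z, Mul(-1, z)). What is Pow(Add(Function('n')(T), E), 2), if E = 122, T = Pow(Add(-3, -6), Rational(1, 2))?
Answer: 14884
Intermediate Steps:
T = Mul(3, I) (T = Pow(-9, Rational(1, 2)) = Mul(3, I) ≈ Mul(3.0000, I))
Function('n')(z) = 0
Pow(Add(Function('n')(T), E), 2) = Pow(Add(0, 122), 2) = Pow(122, 2) = 14884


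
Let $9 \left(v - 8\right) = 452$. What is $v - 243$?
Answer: $- \frac{1663}{9} \approx -184.78$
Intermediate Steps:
$v = \frac{524}{9}$ ($v = 8 + \frac{1}{9} \cdot 452 = 8 + \frac{452}{9} = \frac{524}{9} \approx 58.222$)
$v - 243 = \frac{524}{9} - 243 = - \frac{1663}{9}$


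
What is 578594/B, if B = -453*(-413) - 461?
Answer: 289297/93314 ≈ 3.1003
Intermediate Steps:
B = 186628 (B = 187089 - 461 = 186628)
578594/B = 578594/186628 = 578594*(1/186628) = 289297/93314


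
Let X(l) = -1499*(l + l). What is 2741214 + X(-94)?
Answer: 3023026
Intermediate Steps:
X(l) = -2998*l
2741214 + X(-94) = 2741214 - 2998*(-94) = 2741214 + 281812 = 3023026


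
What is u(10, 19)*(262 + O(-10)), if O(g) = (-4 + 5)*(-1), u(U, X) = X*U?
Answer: 49590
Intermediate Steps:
u(U, X) = U*X
O(g) = -1 (O(g) = 1*(-1) = -1)
u(10, 19)*(262 + O(-10)) = (10*19)*(262 - 1) = 190*261 = 49590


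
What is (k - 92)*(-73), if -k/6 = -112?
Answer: -42340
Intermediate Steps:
k = 672 (k = -6*(-112) = 672)
(k - 92)*(-73) = (672 - 92)*(-73) = 580*(-73) = -42340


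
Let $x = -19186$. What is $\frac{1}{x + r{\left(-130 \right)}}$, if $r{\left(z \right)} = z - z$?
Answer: $- \frac{1}{19186} \approx -5.2121 \cdot 10^{-5}$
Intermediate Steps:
$r{\left(z \right)} = 0$
$\frac{1}{x + r{\left(-130 \right)}} = \frac{1}{-19186 + 0} = \frac{1}{-19186} = - \frac{1}{19186}$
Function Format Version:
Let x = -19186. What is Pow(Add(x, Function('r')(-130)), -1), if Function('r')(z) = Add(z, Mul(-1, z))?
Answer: Rational(-1, 19186) ≈ -5.2121e-5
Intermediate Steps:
Function('r')(z) = 0
Pow(Add(x, Function('r')(-130)), -1) = Pow(Add(-19186, 0), -1) = Pow(-19186, -1) = Rational(-1, 19186)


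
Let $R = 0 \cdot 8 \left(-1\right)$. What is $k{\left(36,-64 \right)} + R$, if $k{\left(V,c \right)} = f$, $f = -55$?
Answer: $-55$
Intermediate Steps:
$R = 0$ ($R = 0 \left(-1\right) = 0$)
$k{\left(V,c \right)} = -55$
$k{\left(36,-64 \right)} + R = -55 + 0 = -55$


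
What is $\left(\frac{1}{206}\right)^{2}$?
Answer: $\frac{1}{42436} \approx 2.3565 \cdot 10^{-5}$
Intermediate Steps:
$\left(\frac{1}{206}\right)^{2} = \frac{1}{42436}$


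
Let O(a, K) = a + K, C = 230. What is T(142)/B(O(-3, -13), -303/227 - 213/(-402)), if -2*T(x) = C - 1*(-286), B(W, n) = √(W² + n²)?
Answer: -7847844*√237464724569/237464724569 ≈ -16.105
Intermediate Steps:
O(a, K) = K + a
T(x) = -258 (T(x) = -(230 - 1*(-286))/2 = -(230 + 286)/2 = -½*516 = -258)
T(142)/B(O(-3, -13), -303/227 - 213/(-402)) = -258/√((-13 - 3)² + (-303/227 - 213/(-402))²) = -258/√((-16)² + (-303*1/227 - 213*(-1/402))²) = -258/√(256 + (-303/227 + 71/134)²) = -258/√(256 + (-24485/30418)²) = -258/√(256 + 599515225/925254724) = -258*30418*√237464724569/237464724569 = -7847844*√237464724569/237464724569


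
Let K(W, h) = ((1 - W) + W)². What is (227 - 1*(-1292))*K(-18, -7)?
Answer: 1519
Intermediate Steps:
K(W, h) = 1 (K(W, h) = 1² = 1)
(227 - 1*(-1292))*K(-18, -7) = (227 - 1*(-1292))*1 = (227 + 1292)*1 = 1519*1 = 1519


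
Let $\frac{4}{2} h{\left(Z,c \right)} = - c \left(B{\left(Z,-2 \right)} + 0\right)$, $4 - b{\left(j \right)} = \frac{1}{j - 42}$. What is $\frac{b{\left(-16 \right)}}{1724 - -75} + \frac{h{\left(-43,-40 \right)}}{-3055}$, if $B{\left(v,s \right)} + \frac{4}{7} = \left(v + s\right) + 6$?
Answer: $\frac{16658211}{63752962} \approx 0.26129$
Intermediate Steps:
$B{\left(v,s \right)} = \frac{38}{7} + s + v$ ($B{\left(v,s \right)} = - \frac{4}{7} + \left(\left(v + s\right) + 6\right) = - \frac{4}{7} + \left(\left(s + v\right) + 6\right) = - \frac{4}{7} + \left(6 + s + v\right) = \frac{38}{7} + s + v$)
$b{\left(j \right)} = 4 - \frac{1}{-42 + j}$ ($b{\left(j \right)} = 4 - \frac{1}{j - 42} = 4 - \frac{1}{-42 + j}$)
$h{\left(Z,c \right)} = - \frac{c \left(\frac{24}{7} + Z\right)}{2}$ ($h{\left(Z,c \right)} = \frac{\left(-1\right) c \left(\left(\frac{38}{7} - 2 + Z\right) + 0\right)}{2} = \frac{\left(-1\right) c \left(\left(\frac{24}{7} + Z\right) + 0\right)}{2} = \frac{\left(-1\right) c \left(\frac{24}{7} + Z\right)}{2} = - \frac{c \left(\frac{24}{7} + Z\right)}{2}$)
$\frac{b{\left(-16 \right)}}{1724 - -75} + \frac{h{\left(-43,-40 \right)}}{-3055} = \frac{\frac{1}{-42 - 16} \left(-169 + 4 \left(-16\right)\right)}{1724 - -75} + \frac{\left(- \frac{1}{14}\right) \left(-40\right) \left(24 + 7 \left(-43\right)\right)}{-3055} = \frac{\frac{1}{-58} \left(-169 - 64\right)}{1724 + 75} + \left(- \frac{1}{14}\right) \left(-40\right) \left(24 - 301\right) \left(- \frac{1}{3055}\right) = \frac{\left(- \frac{1}{58}\right) \left(-233\right)}{1799} + \left(- \frac{1}{14}\right) \left(-40\right) \left(-277\right) \left(- \frac{1}{3055}\right) = \frac{233}{58} \cdot \frac{1}{1799} - - \frac{1108}{4277} = \frac{233}{104342} + \frac{1108}{4277} = \frac{16658211}{63752962}$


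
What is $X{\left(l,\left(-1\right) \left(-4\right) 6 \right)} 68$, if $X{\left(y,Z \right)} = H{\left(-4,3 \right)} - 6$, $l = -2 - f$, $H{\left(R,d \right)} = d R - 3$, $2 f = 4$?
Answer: $-1428$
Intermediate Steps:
$f = 2$ ($f = \frac{1}{2} \cdot 4 = 2$)
$H{\left(R,d \right)} = -3 + R d$ ($H{\left(R,d \right)} = R d - 3 = -3 + R d$)
$l = -4$ ($l = -2 - 2 = -4$)
$X{\left(y,Z \right)} = -21$ ($X{\left(y,Z \right)} = \left(-3 - 12\right) - 6 = -15 - 6 = -21$)
$X{\left(l,\left(-1\right) \left(-4\right) 6 \right)} 68 = \left(-21\right) 68 = -1428$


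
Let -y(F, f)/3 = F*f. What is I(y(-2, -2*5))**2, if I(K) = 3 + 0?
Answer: 9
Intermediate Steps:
y(F, f) = -3*F*f
I(K) = 3
I(y(-2, -2*5))**2 = 3**2 = 9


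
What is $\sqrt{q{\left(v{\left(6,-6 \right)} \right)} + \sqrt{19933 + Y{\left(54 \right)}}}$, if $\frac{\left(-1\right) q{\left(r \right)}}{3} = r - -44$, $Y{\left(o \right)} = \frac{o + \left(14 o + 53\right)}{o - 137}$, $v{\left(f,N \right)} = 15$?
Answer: $\frac{\sqrt{-1219353 + 166 \sqrt{34311702}}}{83} \approx 5.9877 i$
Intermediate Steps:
$Y{\left(o \right)} = \frac{53 + 15 o}{-137 + o}$ ($Y{\left(o \right)} = \frac{o + \left(53 + 14 o\right)}{-137 + o} = \frac{53 + 15 o}{-137 + o}$)
$q{\left(r \right)} = -132 - 3 r$ ($q{\left(r \right)} = - 3 \left(r - -44\right) = - 3 \left(r + 44\right) = - 3 \left(44 + r\right) = -132 - 3 r$)
$\sqrt{q{\left(v{\left(6,-6 \right)} \right)} + \sqrt{19933 + Y{\left(54 \right)}}} = \sqrt{\left(-132 - 45\right) + \sqrt{19933 + \frac{53 + 15 \cdot 54}{-137 + 54}}} = \sqrt{\left(-132 - 45\right) + \sqrt{19933 + \frac{53 + 810}{-83}}} = \sqrt{-177 + \sqrt{19933 - \frac{863}{83}}} = \sqrt{-177 + \sqrt{\frac{1653576}{83}}} = \sqrt{-177 + \frac{2 \sqrt{34311702}}{83}}$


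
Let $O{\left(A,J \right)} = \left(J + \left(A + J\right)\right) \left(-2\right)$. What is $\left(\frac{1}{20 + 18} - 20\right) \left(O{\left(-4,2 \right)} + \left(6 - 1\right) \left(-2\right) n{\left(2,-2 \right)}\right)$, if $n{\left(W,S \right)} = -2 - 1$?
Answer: $- \frac{11385}{19} \approx -599.21$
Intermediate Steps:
$O{\left(A,J \right)} = - 4 J - 2 A$ ($O{\left(A,J \right)} = \left(A + 2 J\right) \left(-2\right) = - 4 J - 2 A$)
$n{\left(W,S \right)} = -3$ ($n{\left(W,S \right)} = -2 - 1 = -3$)
$\left(\frac{1}{20 + 18} - 20\right) \left(O{\left(-4,2 \right)} + \left(6 - 1\right) \left(-2\right) n{\left(2,-2 \right)}\right) = \left(\frac{1}{20 + 18} - 20\right) \left(\left(\left(-4\right) 2 - -8\right) + \left(6 - 1\right) \left(-2\right) \left(-3\right)\right) = \left(\frac{1}{38} - 20\right) \left(\left(-8 + 8\right) + 5 \left(-2\right) \left(-3\right)\right) = \left(\frac{1}{38} - 20\right) \left(0 - -30\right) = - \frac{759 \left(0 + 30\right)}{38} = \left(- \frac{759}{38}\right) 30 = - \frac{11385}{19}$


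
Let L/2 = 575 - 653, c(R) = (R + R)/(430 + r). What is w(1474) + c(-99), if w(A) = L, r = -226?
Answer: -5337/34 ≈ -156.97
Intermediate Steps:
c(R) = R/102 (c(R) = (R + R)/(430 - 226) = (2*R)/204 = (2*R)*(1/204) = R/102)
L = -156 (L = 2*(575 - 653) = 2*(-78) = -156)
w(A) = -156
w(1474) + c(-99) = -156 + (1/102)*(-99) = -156 - 33/34 = -5337/34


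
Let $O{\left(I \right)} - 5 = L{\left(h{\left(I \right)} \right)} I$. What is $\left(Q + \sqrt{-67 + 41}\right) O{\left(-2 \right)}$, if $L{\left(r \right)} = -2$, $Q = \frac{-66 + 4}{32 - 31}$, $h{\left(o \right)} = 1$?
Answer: $-558 + 9 i \sqrt{26} \approx -558.0 + 45.891 i$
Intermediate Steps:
$Q = -62$ ($Q = - \frac{62}{1} = \left(-62\right) 1 = -62$)
$O{\left(I \right)} = 5 - 2 I$
$\left(Q + \sqrt{-67 + 41}\right) O{\left(-2 \right)} = \left(-62 + \sqrt{-67 + 41}\right) \left(5 - -4\right) = \left(-62 + \sqrt{-26}\right) \left(5 + 4\right) = \left(-62 + i \sqrt{26}\right) 9 = -558 + 9 i \sqrt{26}$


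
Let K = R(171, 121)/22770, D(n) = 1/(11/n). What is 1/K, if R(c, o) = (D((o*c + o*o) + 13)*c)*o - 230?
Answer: 4554/13296743 ≈ 0.00034249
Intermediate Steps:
D(n) = n/11
R(c, o) = -230 + c*o*(13/11 + o²/11 + c*o/11) (R(c, o) = ((((o*c + o*o) + 13)/11)*c)*o - 230 = ((((c*o + o²) + 13)/11)*c)*o - 230 = ((((o² + c*o) + 13)/11)*c)*o - 230 = (((13 + o² + c*o)/11)*c)*o - 230 = ((13/11 + o²/11 + c*o/11)*c)*o - 230 = (c*(13/11 + o²/11 + c*o/11))*o - 230 = c*o*(13/11 + o²/11 + c*o/11) - 230 = -230 + c*o*(13/11 + o²/11 + c*o/11))
K = 13296743/4554 (K = (-230 + (1/11)*171*121*(13 + 121² + 171*121))/22770 = (-230 + (1/11)*171*121*(13 + 14641 + 20691))*(1/22770) = (-230 + (1/11)*171*121*35345)*(1/22770) = (-230 + 66483945)*(1/22770) = 66483715*(1/22770) = 13296743/4554 ≈ 2919.8)
1/K = 1/(13296743/4554) = 4554/13296743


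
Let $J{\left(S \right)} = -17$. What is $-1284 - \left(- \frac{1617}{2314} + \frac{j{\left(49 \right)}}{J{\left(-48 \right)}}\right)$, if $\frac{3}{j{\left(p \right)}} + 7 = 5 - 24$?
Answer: $- \frac{1941645}{1513} \approx -1283.3$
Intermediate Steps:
$j{\left(p \right)} = - \frac{3}{26}$ ($j{\left(p \right)} = \frac{3}{-7 + \left(5 - 24\right)} = \frac{3}{-7 - 19} = \frac{3}{-26} = 3 \left(- \frac{1}{26}\right) = - \frac{3}{26}$)
$-1284 - \left(- \frac{1617}{2314} + \frac{j{\left(49 \right)}}{J{\left(-48 \right)}}\right) = -1284 - \left(- \frac{1617}{2314} - \frac{3}{26 \left(-17\right)}\right) = -1284 - \left(\left(-1617\right) \frac{1}{2314} - - \frac{3}{442}\right) = -1284 - \left(- \frac{1617}{2314} + \frac{3}{442}\right) = -1284 - - \frac{1047}{1513} = -1284 + \frac{1047}{1513} = - \frac{1941645}{1513}$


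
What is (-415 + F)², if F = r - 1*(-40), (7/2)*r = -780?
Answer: 17514225/49 ≈ 3.5743e+5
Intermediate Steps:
r = -1560/7 (r = (2/7)*(-780) = -1560/7 ≈ -222.86)
F = -1280/7 (F = -1560/7 - 1*(-40) = -1560/7 + 40 = -1280/7 ≈ -182.86)
(-415 + F)² = (-415 - 1280/7)² = (-4185/7)² = 17514225/49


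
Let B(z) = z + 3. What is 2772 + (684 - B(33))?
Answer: 3420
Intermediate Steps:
B(z) = 3 + z
2772 + (684 - B(33)) = 2772 + (684 - (3 + 33)) = 2772 + (684 - 1*36) = 2772 + (684 - 36) = 2772 + 648 = 3420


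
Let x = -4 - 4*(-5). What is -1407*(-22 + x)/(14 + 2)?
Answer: 4221/8 ≈ 527.63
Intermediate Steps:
x = 16 (x = -4 + 20 = 16)
-1407*(-22 + x)/(14 + 2) = -1407*(-22 + 16)/(14 + 2) = -(-8442)/16 = -1407*(-3/8) = 4221/8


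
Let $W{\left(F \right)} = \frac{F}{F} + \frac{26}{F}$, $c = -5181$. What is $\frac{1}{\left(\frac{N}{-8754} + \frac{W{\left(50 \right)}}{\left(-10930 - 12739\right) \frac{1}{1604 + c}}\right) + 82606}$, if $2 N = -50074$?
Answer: $\frac{5179960650}{427911834368929} \approx 1.2105 \cdot 10^{-5}$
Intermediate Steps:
$W{\left(F \right)} = 1 + \frac{26}{F}$
$N = -25037$ ($N = \frac{1}{2} \left(-50074\right) = -25037$)
$\frac{1}{\left(\frac{N}{-8754} + \frac{W{\left(50 \right)}}{\left(-10930 - 12739\right) \frac{1}{1604 + c}}\right) + 82606} = \frac{1}{\left(- \frac{25037}{-8754} + \frac{\frac{1}{50} \left(26 + 50\right)}{\left(-10930 - 12739\right) \frac{1}{1604 - 5181}}\right) + 82606} = \frac{1}{\left(\left(-25037\right) \left(- \frac{1}{8754}\right) + \frac{\frac{1}{50} \cdot 76}{\left(-23669\right) \frac{1}{-3577}}\right) + 82606} = \frac{1}{\left(\frac{25037}{8754} + \frac{38}{25 \left(\left(-23669\right) \left(- \frac{1}{3577}\right)\right)}\right) + 82606} = \frac{1}{\left(\frac{25037}{8754} + \frac{38}{25 \cdot \frac{23669}{3577}}\right) + 82606} = \frac{1}{\left(\frac{25037}{8754} + \frac{38}{25} \cdot \frac{3577}{23669}\right) + 82606} = \frac{1}{\left(\frac{25037}{8754} + \frac{135926}{591725}\right) + 82606} = \frac{1}{\frac{16004915029}{5179960650} + 82606} = \frac{1}{\frac{427911834368929}{5179960650}} = \frac{5179960650}{427911834368929}$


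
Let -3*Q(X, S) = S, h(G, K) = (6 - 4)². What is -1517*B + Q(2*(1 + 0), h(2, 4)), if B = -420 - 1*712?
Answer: 5151728/3 ≈ 1.7172e+6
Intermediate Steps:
h(G, K) = 4 (h(G, K) = 2² = 4)
Q(X, S) = -S/3
B = -1132 (B = -420 - 712 = -1132)
-1517*B + Q(2*(1 + 0), h(2, 4)) = -1517*(-1132) - ⅓*4 = 1717244 - 4/3 = 5151728/3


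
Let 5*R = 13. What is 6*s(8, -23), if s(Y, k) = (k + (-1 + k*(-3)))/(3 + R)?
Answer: 675/14 ≈ 48.214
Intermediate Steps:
R = 13/5 (R = (⅕)*13 = 13/5 ≈ 2.6000)
s(Y, k) = -5/28 - 5*k/14 (s(Y, k) = (k + (-1 + k*(-3)))/(3 + 13/5) = (k + (-1 - 3*k))/(28/5) = (-1 - 2*k)*(5/28) = -5/28 - 5*k/14)
6*s(8, -23) = 6*(-5/28 - 5/14*(-23)) = 6*(-5/28 + 115/14) = 6*(225/28) = 675/14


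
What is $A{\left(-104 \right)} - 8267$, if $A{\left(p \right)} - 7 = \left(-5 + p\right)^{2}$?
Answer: $3621$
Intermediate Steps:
$A{\left(p \right)} = 7 + \left(-5 + p\right)^{2}$
$A{\left(-104 \right)} - 8267 = \left(7 + \left(-5 - 104\right)^{2}\right) - 8267 = \left(7 + \left(-109\right)^{2}\right) - 8267 = \left(7 + 11881\right) - 8267 = 11888 - 8267 = 3621$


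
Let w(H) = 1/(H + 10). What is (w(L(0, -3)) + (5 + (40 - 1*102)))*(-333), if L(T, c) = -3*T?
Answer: 189477/10 ≈ 18948.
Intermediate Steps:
w(H) = 1/(10 + H)
(w(L(0, -3)) + (5 + (40 - 1*102)))*(-333) = (1/(10 - 3*0) + (5 + (40 - 1*102)))*(-333) = (1/(10 + 0) + (5 + (40 - 102)))*(-333) = (1/10 + (5 - 62))*(-333) = (1/10 - 57)*(-333) = -569/10*(-333) = 189477/10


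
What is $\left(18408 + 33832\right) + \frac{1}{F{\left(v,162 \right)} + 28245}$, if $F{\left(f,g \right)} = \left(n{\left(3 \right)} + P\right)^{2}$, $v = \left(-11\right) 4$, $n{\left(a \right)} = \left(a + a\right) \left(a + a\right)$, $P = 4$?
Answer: $\frac{1559102801}{29845} \approx 52240.0$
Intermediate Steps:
$n{\left(a \right)} = 4 a^{2}$ ($n{\left(a \right)} = 2 a 2 a = 4 a^{2}$)
$v = -44$
$F{\left(f,g \right)} = 1600$ ($F{\left(f,g \right)} = \left(4 \cdot 3^{2} + 4\right)^{2} = \left(4 \cdot 9 + 4\right)^{2} = \left(36 + 4\right)^{2} = 40^{2} = 1600$)
$\left(18408 + 33832\right) + \frac{1}{F{\left(v,162 \right)} + 28245} = \left(18408 + 33832\right) + \frac{1}{1600 + 28245} = 52240 + \frac{1}{29845} = \frac{1559102801}{29845}$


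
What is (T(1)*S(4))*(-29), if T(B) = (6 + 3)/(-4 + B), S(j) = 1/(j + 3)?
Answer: 87/7 ≈ 12.429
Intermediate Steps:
S(j) = 1/(3 + j)
T(B) = 9/(-4 + B)
(T(1)*S(4))*(-29) = ((9/(-4 + 1))/(3 + 4))*(-29) = ((9/(-3))/7)*(-29) = ((9*(-⅓))*(⅐))*(-29) = -3*⅐*(-29) = -3/7*(-29) = 87/7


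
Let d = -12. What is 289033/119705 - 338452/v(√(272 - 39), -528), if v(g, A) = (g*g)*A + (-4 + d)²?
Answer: 18999600001/3673985860 ≈ 5.1714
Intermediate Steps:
v(g, A) = 256 + A*g² (v(g, A) = (g*g)*A + (-4 - 12)² = g²*A + (-16)² = A*g² + 256 = 256 + A*g²)
289033/119705 - 338452/v(√(272 - 39), -528) = 289033/119705 - 338452/(256 - 528*(√(272 - 39))²) = 289033*(1/119705) - 338452/(256 - 528*(√233)²) = 289033/119705 - 338452/(256 - 528*233) = 289033/119705 - 338452/(256 - 123024) = 289033/119705 - 338452/(-122768) = 289033/119705 - 338452*(-1/122768) = 289033/119705 + 84613/30692 = 18999600001/3673985860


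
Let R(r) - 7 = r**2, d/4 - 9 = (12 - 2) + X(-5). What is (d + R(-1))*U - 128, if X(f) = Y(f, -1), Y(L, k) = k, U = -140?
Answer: -11328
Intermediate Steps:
X(f) = -1
d = 72 (d = 36 + 4*((12 - 2) - 1) = 36 + 4*(10 - 1) = 36 + 4*9 = 36 + 36 = 72)
R(r) = 7 + r**2
(d + R(-1))*U - 128 = (72 + (7 + (-1)**2))*(-140) - 128 = (72 + (7 + 1))*(-140) - 128 = (72 + 8)*(-140) - 128 = 80*(-140) - 128 = -11200 - 128 = -11328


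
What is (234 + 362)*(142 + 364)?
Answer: 301576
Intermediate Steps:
(234 + 362)*(142 + 364) = 596*506 = 301576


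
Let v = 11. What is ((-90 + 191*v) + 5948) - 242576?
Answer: -234617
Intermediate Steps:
((-90 + 191*v) + 5948) - 242576 = ((-90 + 191*11) + 5948) - 242576 = ((-90 + 2101) + 5948) - 242576 = (2011 + 5948) - 242576 = 7959 - 242576 = -234617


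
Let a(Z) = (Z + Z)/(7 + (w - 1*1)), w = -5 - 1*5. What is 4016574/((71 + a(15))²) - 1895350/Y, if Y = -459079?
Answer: 7406269201534/7404485191 ≈ 1000.2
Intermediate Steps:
w = -10 (w = -5 - 5 = -10)
a(Z) = -Z/2 (a(Z) = (Z + Z)/(7 + (-10 - 1*1)) = (2*Z)/(7 + (-10 - 1)) = (2*Z)/(7 - 11) = (2*Z)/(-4) = (2*Z)*(-¼) = -Z/2)
4016574/((71 + a(15))²) - 1895350/Y = 4016574/((71 - ½*15)²) - 1895350/(-459079) = 4016574/((71 - 15/2)²) - 1895350*(-1/459079) = 4016574/((127/2)²) + 1895350/459079 = 4016574/(16129/4) + 1895350/459079 = 4016574*(4/16129) + 1895350/459079 = 16066296/16129 + 1895350/459079 = 7406269201534/7404485191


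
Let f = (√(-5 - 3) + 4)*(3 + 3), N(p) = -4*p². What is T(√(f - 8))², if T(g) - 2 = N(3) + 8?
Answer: 676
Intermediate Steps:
f = 24 + 12*I*√2 (f = (√(-8) + 4)*6 = (2*I*√2 + 4)*6 = (4 + 2*I*√2)*6 = 24 + 12*I*√2 ≈ 24.0 + 16.971*I)
T(g) = -26 (T(g) = 2 + (-4*3² + 8) = 2 + (-4*9 + 8) = 2 + (-36 + 8) = 2 - 28 = -26)
T(√(f - 8))² = (-26)² = 676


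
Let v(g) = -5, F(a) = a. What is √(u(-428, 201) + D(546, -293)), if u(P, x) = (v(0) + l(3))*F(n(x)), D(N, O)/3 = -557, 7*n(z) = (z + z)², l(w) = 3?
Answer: I*√2344335/7 ≈ 218.73*I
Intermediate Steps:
n(z) = 4*z²/7 (n(z) = (z + z)²/7 = (2*z)²/7 = (4*z²)/7 = 4*z²/7)
D(N, O) = -1671 (D(N, O) = 3*(-557) = -1671)
u(P, x) = -8*x²/7 (u(P, x) = (-5 + 3)*(4*x²/7) = -8*x²/7)
√(u(-428, 201) + D(546, -293)) = √(-8/7*201² - 1671) = √(-8/7*40401 - 1671) = √(-323208/7 - 1671) = √(-334905/7) = I*√2344335/7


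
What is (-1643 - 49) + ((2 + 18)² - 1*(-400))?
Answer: -892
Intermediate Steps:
(-1643 - 49) + ((2 + 18)² - 1*(-400)) = -1692 + (20² + 400) = -1692 + (400 + 400) = -1692 + 800 = -892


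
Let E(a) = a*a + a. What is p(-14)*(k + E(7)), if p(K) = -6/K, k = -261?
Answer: -615/7 ≈ -87.857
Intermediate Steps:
E(a) = a + a**2 (E(a) = a**2 + a = a + a**2)
p(-14)*(k + E(7)) = (-6/(-14))*(-261 + 7*(1 + 7)) = (-6*(-1/14))*(-261 + 7*8) = 3*(-261 + 56)/7 = (3/7)*(-205) = -615/7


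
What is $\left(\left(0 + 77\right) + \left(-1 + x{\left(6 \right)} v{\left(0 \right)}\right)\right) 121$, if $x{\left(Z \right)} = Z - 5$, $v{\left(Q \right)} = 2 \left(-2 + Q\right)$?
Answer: $8712$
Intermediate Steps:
$v{\left(Q \right)} = -4 + 2 Q$
$x{\left(Z \right)} = -5 + Z$ ($x{\left(Z \right)} = Z - 5 = -5 + Z$)
$\left(\left(0 + 77\right) + \left(-1 + x{\left(6 \right)} v{\left(0 \right)}\right)\right) 121 = \left(\left(0 + 77\right) + \left(-1 + \left(-5 + 6\right) \left(-4 + 2 \cdot 0\right)\right)\right) 121 = \left(77 + \left(-1 + 1 \left(-4 + 0\right)\right)\right) 121 = \left(77 + \left(-1 + 1 \left(-4\right)\right)\right) 121 = \left(77 - 5\right) 121 = 72 \cdot 121 = 8712$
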